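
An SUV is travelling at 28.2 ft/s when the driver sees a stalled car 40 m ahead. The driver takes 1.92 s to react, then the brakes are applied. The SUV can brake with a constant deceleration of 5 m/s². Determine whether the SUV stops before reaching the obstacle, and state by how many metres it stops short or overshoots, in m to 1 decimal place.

28.2 ft/s × 0.3048 = 8.5954 m/s.
Reaction distance = 8.5954 × 1.92 = 16.503 m.
Braking distance = v²/(2a) = 73.881 / 10.000 = 7.388 m.
Total stopping distance = 16.503 + 7.388 = 23.891 m, vs 40 m available — it stops with 40 − 23.891 = 16.109 m to spare.

Yes — it stops 16.1 m short of the obstacle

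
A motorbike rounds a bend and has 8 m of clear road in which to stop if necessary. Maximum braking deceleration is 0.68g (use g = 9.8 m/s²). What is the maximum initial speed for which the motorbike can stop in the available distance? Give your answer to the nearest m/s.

a = 0.68 × 9.8 = 6.664 m/s².
v²/(2a) = d ⇒ v = √(2 × 6.664 × 8) = √106.62 = 10.3257 m/s.

Maximum speed ≈ 10 m/s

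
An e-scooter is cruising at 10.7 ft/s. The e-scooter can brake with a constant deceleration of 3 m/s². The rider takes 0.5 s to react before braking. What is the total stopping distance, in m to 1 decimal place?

10.7 ft/s × 0.3048 = 3.2614 m/s.
Reaction distance = v·t_r = 3.2614 × 0.5 = 1.631 m.
Braking distance = v²/(2a) = 3.2614² / (2 × 3.000) = 10.637 / 6.000 = 1.773 m.
Total = 1.631 + 1.773 = 3.404 m.

Total stopping distance ≈ 3.4 m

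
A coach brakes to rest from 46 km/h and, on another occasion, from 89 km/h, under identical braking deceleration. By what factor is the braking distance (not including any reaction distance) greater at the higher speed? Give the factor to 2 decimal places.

Factor ≈ 3.74

Braking distance d = v²/(2a), so with a fixed, d ∝ v².
Factor = (89/46)² = 1.9348² = 3.7435.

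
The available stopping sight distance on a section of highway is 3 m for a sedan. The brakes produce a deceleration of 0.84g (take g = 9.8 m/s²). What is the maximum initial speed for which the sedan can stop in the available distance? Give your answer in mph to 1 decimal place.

Maximum speed ≈ 15.7 mph

a = 0.84 × 9.8 = 8.232 m/s².
v²/(2a) = d ⇒ v = √(2 × 8.232 × 3) = √49.39 = 7.0278 m/s.
7.0278 m/s ÷ 0.44704 = 15.721 mph.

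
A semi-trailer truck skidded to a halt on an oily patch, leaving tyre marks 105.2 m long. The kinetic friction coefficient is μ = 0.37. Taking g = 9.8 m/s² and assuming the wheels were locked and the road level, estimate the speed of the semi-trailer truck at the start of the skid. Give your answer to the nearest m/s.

Initial speed ≈ 28 m/s

Deceleration a = μg = 0.37 × 9.8 = 3.626 m/s².
v = √(2a·d) = √(2 × 3.626 × 105.2) = √762.910 = 27.6208 m/s.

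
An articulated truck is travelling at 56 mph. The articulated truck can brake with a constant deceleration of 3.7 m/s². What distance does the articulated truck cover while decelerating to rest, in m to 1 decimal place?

Braking distance ≈ 84.7 m

56 mph × 0.44704 = 25.0342 m/s.
Braking distance = v²/(2a) = 25.0342² / (2 × 3.700) = 626.711 / 7.400 = 84.691 m.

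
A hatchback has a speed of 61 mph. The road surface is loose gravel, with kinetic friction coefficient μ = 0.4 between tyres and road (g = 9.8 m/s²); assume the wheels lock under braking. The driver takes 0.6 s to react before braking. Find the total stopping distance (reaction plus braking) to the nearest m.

Total stopping distance ≈ 111 m

61 mph × 0.44704 = 27.2694 m/s.
a = μg = 0.4 × 9.8 = 3.920 m/s².
Reaction distance = v·t_r = 27.2694 × 0.6 = 16.362 m.
Braking distance = v²/(2a) = 27.2694² / (2 × 3.920) = 743.620 / 7.840 = 94.849 m.
Total = 16.362 + 94.849 = 111.211 m.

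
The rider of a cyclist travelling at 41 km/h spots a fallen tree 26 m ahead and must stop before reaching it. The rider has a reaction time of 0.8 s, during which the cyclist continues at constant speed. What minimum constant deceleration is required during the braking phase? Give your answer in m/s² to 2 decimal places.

Required deceleration ≈ 3.84 m/s²

41 km/h ÷ 3.6 = 11.3889 m/s.
Distance covered during reaction = 11.3889 × 0.8 = 9.111 m.
Distance available for braking: 26 − 9.111 = 16.889 m.
v² = 2a·d ⇒ a = v²/(2d) = 11.3889² / (2 × 16.889) = 129.707 / 33.778 = 3.8400 m/s².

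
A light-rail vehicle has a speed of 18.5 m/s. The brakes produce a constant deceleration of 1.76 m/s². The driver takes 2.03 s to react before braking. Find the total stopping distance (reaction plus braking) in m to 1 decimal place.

Reaction distance = v·t_r = 18.5000 × 2.03 = 37.555 m.
Braking distance = v²/(2a) = 18.5000² / (2 × 1.760) = 342.250 / 3.520 = 97.230 m.
Total = 37.555 + 97.230 = 134.785 m.

Total stopping distance ≈ 134.8 m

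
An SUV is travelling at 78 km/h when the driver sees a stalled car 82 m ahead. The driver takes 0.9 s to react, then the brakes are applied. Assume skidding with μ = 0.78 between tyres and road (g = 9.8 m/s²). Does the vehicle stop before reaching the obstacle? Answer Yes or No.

78 km/h ÷ 3.6 = 21.6667 m/s.
a = μg = 0.78 × 9.8 = 7.644 m/s².
Reaction distance = 21.6667 × 0.9 = 19.500 m.
Braking distance = v²/(2a) = 469.446 / 15.288 = 30.707 m.
Total stopping distance = 19.500 + 30.707 = 50.207 m, vs 82 m available — it stops with 82 − 50.207 = 31.793 m to spare.

Yes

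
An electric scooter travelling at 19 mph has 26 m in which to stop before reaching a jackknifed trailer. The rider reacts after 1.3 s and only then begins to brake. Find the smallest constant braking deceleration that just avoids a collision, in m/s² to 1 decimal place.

19 mph × 0.44704 = 8.4938 m/s.
Distance covered during reaction = 8.4938 × 1.3 = 11.042 m.
Distance available for braking: 26 − 11.042 = 14.958 m.
v² = 2a·d ⇒ a = v²/(2d) = 8.4938² / (2 × 14.958) = 72.145 / 29.916 = 2.4116 m/s².

Required deceleration ≈ 2.4 m/s²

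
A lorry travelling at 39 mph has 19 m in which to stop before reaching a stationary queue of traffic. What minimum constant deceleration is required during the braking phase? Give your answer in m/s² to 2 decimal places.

39 mph × 0.44704 = 17.4346 m/s.
v² = 2a·d ⇒ a = v²/(2d) = 17.4346² / (2 × 19.000) = 303.965 / 38.000 = 7.9991 m/s².

Required deceleration ≈ 8.00 m/s²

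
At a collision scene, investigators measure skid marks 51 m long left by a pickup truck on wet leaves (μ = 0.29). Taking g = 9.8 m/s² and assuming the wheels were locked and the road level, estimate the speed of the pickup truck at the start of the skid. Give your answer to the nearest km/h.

Initial speed ≈ 61 km/h

Deceleration a = μg = 0.29 × 9.8 = 2.842 m/s².
v = √(2a·d) = √(2 × 2.842 × 51) = √289.884 = 17.0260 m/s.
= 17.0260 × 3.6 = 61.294 km/h.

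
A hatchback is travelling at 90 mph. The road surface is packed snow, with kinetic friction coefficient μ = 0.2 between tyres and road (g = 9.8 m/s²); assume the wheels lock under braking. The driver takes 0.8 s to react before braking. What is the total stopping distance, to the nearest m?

Total stopping distance ≈ 445 m

90 mph × 0.44704 = 40.2336 m/s.
a = μg = 0.2 × 9.8 = 1.960 m/s².
Reaction distance = v·t_r = 40.2336 × 0.8 = 32.187 m.
Braking distance = v²/(2a) = 40.2336² / (2 × 1.960) = 1618.743 / 3.920 = 412.945 m.
Total = 32.187 + 412.945 = 445.132 m.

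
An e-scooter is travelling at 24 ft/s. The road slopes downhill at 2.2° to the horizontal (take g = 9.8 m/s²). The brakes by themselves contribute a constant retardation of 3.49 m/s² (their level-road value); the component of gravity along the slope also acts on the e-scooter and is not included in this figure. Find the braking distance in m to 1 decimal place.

Braking distance ≈ 8.6 m

24 ft/s × 0.3048 = 7.3152 m/s.
Gravity along the downhill slope reduces the braking deceleration: a_eff = 3.490 − 9.8·sin 2.2° = 3.490 − 0.376 = 3.114 m/s².
Braking distance = v²/(2a) = 7.3152² / (2 × 3.114) = 53.512 / 6.228 = 8.592 m.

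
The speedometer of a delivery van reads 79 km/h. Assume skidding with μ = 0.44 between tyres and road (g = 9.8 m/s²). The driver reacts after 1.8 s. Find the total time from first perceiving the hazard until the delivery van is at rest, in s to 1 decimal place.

79 km/h ÷ 3.6 = 21.9444 m/s.
a = μg = 0.44 × 9.8 = 4.312 m/s².
Braking time = v/a = 21.9444 / 4.312 = 5.089 s.
Total = 1.8 + 5.089 = 6.889 s.

Total time ≈ 6.9 s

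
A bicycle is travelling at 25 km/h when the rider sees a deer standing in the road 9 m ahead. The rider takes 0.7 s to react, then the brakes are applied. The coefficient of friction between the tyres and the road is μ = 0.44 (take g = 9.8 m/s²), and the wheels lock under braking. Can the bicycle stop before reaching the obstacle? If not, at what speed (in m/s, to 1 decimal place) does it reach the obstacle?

No — it strikes the obstacle at 3.5 m/s

25 km/h ÷ 3.6 = 6.9444 m/s.
a = μg = 0.44 × 9.8 = 4.312 m/s².
Reaction distance = 6.9444 × 0.7 = 4.861 m.
Braking distance needed to stop: v²/(2a) = 48.225 / 8.624 = 5.592 m, so total needed = 4.861 + 5.592 = 10.453 m > 9 m — it cannot stop.
Distance remaining when braking begins: 9 − 4.861 = 4.139 m.
v² = v₀² − 2a·d = 48.225 − 2 × 4.312 × 4.139 = 12.530 m²/s².
v = √12.530 = 3.540 m/s.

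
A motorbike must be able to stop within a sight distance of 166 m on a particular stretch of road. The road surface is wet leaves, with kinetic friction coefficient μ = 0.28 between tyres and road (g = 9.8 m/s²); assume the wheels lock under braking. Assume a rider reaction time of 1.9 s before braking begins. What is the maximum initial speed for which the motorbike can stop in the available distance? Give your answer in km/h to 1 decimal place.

Maximum speed ≈ 91.5 km/h

a = μg = 0.28 × 9.8 = 2.744 m/s².
Stopping distance: v·t_r + v²/(2a) = 166 with t_r = 1.9 s and a = 2.744 m/s².
So v² + 10.427 v − 911.01 = 0.
Positive root: v = −a·t_r + √((a·t_r)² + 2a·d) = −5.214 + √(27.186 + 911.01) = 25.4160 m/s.
25.4160 m/s × 3.6 = 91.498 km/h.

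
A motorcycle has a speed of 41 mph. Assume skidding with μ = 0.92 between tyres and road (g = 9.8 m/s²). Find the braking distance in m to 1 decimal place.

41 mph × 0.44704 = 18.3286 m/s.
a = μg = 0.92 × 9.8 = 9.016 m/s².
Braking distance = v²/(2a) = 18.3286² / (2 × 9.016) = 335.938 / 18.032 = 18.630 m.

Braking distance ≈ 18.6 m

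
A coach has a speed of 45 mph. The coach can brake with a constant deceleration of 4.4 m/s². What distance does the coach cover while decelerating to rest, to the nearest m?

45 mph × 0.44704 = 20.1168 m/s.
Braking distance = v²/(2a) = 20.1168² / (2 × 4.400) = 404.686 / 8.800 = 45.987 m.

Braking distance ≈ 46 m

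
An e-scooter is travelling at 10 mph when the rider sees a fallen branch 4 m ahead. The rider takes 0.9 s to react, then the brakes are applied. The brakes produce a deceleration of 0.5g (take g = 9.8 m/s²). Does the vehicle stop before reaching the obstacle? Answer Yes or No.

No

10 mph × 0.44704 = 4.4704 m/s.
a = 0.5 × 9.8 = 4.900 m/s².
Reaction distance = 4.4704 × 0.9 = 4.023 m.
Braking distance = v²/(2a) = 19.984 / 9.800 = 2.039 m.
Total stopping distance = 4.023 + 2.039 = 6.062 m, vs 4 m available — it cannot stop in time and overshoots by 6.062 − 4 = 2.062 m.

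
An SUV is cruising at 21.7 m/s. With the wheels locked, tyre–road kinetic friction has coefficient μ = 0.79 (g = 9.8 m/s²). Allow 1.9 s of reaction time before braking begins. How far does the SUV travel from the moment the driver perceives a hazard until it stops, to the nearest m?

Total stopping distance ≈ 72 m

a = μg = 0.79 × 9.8 = 7.742 m/s².
Reaction distance = v·t_r = 21.7000 × 1.9 = 41.230 m.
Braking distance = v²/(2a) = 21.7000² / (2 × 7.742) = 470.890 / 15.484 = 30.411 m.
Total = 41.230 + 30.411 = 71.641 m.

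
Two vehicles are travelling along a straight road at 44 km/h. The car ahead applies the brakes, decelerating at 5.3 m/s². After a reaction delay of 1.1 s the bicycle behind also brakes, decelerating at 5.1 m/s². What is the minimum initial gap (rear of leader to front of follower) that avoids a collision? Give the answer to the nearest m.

Minimum gap ≈ 14 m

44 km/h ÷ 3.6 = 12.2222 m/s.
Leader travels v²/(2a_L) = 149.382 / 10.600 = 14.093 m before stopping.
Follower covers v·t_r = 12.2222 × 1.1 = 13.444 m while reacting, then v²/(2a_F) = 149.382 / 10.200 = 14.645 m while braking, for a total of 13.444 + 14.645 = 28.089 m.
Since a_F ≤ a_L and the follower starts braking later, the follower is never slower than the leader, so the closest approach is when both have stopped.
Minimum gap = 28.089 − 14.093 = 13.996 m.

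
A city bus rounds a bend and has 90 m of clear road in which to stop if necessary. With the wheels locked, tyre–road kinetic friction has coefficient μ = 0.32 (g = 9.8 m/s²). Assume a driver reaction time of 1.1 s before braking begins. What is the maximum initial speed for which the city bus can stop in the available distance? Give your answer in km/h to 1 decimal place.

Maximum speed ≈ 74.0 km/h

a = μg = 0.32 × 9.8 = 3.136 m/s².
Stopping distance: v·t_r + v²/(2a) = 90 with t_r = 1.1 s and a = 3.136 m/s².
So v² + 6.899 v − 564.48 = 0.
Positive root: v = −a·t_r + √((a·t_r)² + 2a·d) = −3.450 + √(11.903 + 564.48) = 20.5580 m/s.
20.5580 m/s × 3.6 = 74.009 km/h.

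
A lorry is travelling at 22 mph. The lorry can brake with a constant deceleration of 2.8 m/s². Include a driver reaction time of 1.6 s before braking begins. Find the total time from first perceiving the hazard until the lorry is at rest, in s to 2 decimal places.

22 mph × 0.44704 = 9.8349 m/s.
Braking time = v/a = 9.8349 / 2.800 = 3.512 s.
Total = 1.6 + 3.512 = 5.112 s.

Total time ≈ 5.11 s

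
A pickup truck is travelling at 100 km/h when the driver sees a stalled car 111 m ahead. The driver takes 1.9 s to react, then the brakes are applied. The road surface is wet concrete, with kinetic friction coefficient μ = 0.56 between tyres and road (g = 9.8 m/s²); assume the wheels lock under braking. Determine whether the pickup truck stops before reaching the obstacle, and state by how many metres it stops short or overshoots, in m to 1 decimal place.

100 km/h ÷ 3.6 = 27.7778 m/s.
a = μg = 0.56 × 9.8 = 5.488 m/s².
Reaction distance = 27.7778 × 1.9 = 52.778 m.
Braking distance = v²/(2a) = 771.606 / 10.976 = 70.299 m.
Total stopping distance = 52.778 + 70.299 = 123.077 m, vs 111 m available — it cannot stop in time and overshoots by 123.077 − 111 = 12.077 m.

No — it overshoots by 12.1 m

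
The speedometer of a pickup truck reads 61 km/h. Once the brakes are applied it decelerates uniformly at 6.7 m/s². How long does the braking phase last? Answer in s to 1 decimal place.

Braking time ≈ 2.5 s

61 km/h ÷ 3.6 = 16.9444 m/s.
Braking time = v/a = 16.9444 / 6.700 = 2.529 s.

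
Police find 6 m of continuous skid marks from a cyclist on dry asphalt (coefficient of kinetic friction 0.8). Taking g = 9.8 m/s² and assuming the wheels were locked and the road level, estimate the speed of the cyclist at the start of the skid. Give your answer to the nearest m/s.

Initial speed ≈ 10 m/s

Deceleration a = μg = 0.8 × 9.8 = 7.840 m/s².
v = √(2a·d) = √(2 × 7.840 × 6) = √94.080 = 9.6995 m/s.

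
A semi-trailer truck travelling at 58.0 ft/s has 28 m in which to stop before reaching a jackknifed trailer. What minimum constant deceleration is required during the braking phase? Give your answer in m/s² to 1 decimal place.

Required deceleration ≈ 5.6 m/s²

58 ft/s × 0.3048 = 17.6784 m/s.
v² = 2a·d ⇒ a = v²/(2d) = 17.6784² / (2 × 28.000) = 312.526 / 56.000 = 5.5808 m/s².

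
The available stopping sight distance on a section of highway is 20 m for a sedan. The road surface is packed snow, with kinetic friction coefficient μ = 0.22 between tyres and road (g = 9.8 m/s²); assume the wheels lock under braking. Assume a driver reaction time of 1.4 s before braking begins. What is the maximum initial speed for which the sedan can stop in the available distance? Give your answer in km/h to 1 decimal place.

Maximum speed ≈ 24.3 km/h

a = μg = 0.22 × 9.8 = 2.156 m/s².
Stopping distance: v·t_r + v²/(2a) = 20 with t_r = 1.4 s and a = 2.156 m/s².
So v² + 6.037 v − 86.24 = 0.
Positive root: v = −a·t_r + √((a·t_r)² + 2a·d) = −3.018 + √(9.108 + 86.24) = 6.7466 m/s.
6.7466 m/s × 3.6 = 24.288 km/h.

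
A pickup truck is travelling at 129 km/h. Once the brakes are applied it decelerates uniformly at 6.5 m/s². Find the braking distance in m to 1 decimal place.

Braking distance ≈ 98.8 m

129 km/h ÷ 3.6 = 35.8333 m/s.
Braking distance = v²/(2a) = 35.8333² / (2 × 6.500) = 1284.025 / 13.000 = 98.771 m.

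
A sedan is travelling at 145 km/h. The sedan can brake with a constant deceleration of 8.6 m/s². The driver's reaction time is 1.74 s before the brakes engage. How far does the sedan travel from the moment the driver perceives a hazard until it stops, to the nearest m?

145 km/h ÷ 3.6 = 40.2778 m/s.
Reaction distance = v·t_r = 40.2778 × 1.74 = 70.083 m.
Braking distance = v²/(2a) = 40.2778² / (2 × 8.600) = 1622.301 / 17.200 = 94.320 m.
Total = 70.083 + 94.320 = 164.403 m.

Total stopping distance ≈ 164 m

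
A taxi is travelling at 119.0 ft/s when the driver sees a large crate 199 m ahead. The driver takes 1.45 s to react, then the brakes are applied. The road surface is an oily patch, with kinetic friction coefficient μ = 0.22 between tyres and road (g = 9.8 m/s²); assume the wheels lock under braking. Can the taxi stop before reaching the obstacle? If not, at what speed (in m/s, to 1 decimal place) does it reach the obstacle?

No — it strikes the obstacle at 26.2 m/s

119 ft/s × 0.3048 = 36.2712 m/s.
a = μg = 0.22 × 9.8 = 2.156 m/s².
Reaction distance = 36.2712 × 1.45 = 52.593 m.
Braking distance needed to stop: v²/(2a) = 1315.600 / 4.312 = 305.102 m, so total needed = 52.593 + 305.102 = 357.695 m > 199 m — it cannot stop.
Distance remaining when braking begins: 199 − 52.593 = 146.407 m.
v² = v₀² − 2a·d = 1315.600 − 2 × 2.156 × 146.407 = 684.293 m²/s².
v = √684.293 = 26.159 m/s.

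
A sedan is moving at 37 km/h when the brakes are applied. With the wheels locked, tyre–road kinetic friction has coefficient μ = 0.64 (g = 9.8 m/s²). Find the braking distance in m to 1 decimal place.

Braking distance ≈ 8.4 m

37 km/h ÷ 3.6 = 10.2778 m/s.
a = μg = 0.64 × 9.8 = 6.272 m/s².
Braking distance = v²/(2a) = 10.2778² / (2 × 6.272) = 105.633 / 12.544 = 8.421 m.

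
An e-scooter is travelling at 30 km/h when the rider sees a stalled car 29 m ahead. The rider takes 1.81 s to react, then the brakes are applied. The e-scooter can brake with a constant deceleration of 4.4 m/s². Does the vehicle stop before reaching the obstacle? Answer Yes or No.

Yes

30 km/h ÷ 3.6 = 8.3333 m/s.
Reaction distance = 8.3333 × 1.81 = 15.083 m.
Braking distance = v²/(2a) = 69.444 / 8.800 = 7.891 m.
Total stopping distance = 15.083 + 7.891 = 22.974 m, vs 29 m available — it stops with 29 − 22.974 = 6.026 m to spare.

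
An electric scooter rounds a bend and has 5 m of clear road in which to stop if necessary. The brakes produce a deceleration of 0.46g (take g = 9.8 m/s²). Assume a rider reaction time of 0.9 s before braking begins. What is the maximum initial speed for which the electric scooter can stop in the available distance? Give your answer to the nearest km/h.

a = 0.46 × 9.8 = 4.508 m/s².
Stopping distance: v·t_r + v²/(2a) = 5 with t_r = 0.9 s and a = 4.508 m/s².
So v² + 8.114 v − 45.08 = 0.
Positive root: v = −a·t_r + √((a·t_r)² + 2a·d) = −4.057 + √(16.459 + 45.08) = 3.7877 m/s.
3.7877 m/s × 3.6 = 13.636 km/h.

Maximum speed ≈ 14 km/h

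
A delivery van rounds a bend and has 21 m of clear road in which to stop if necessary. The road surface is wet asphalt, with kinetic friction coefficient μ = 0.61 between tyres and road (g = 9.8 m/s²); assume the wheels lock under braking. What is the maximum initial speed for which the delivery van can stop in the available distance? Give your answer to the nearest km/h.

a = μg = 0.61 × 9.8 = 5.978 m/s².
v²/(2a) = d ⇒ v = √(2 × 5.978 × 21) = √251.08 = 15.8455 m/s.
15.8455 m/s × 3.6 = 57.044 km/h.

Maximum speed ≈ 57 km/h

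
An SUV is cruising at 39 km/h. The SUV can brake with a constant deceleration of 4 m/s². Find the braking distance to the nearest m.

Braking distance ≈ 15 m

39 km/h ÷ 3.6 = 10.8333 m/s.
Braking distance = v²/(2a) = 10.8333² / (2 × 4.000) = 117.360 / 8.000 = 14.670 m.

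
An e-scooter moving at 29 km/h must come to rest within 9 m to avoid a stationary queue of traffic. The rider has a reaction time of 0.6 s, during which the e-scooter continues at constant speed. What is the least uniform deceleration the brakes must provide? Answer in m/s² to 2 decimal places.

Required deceleration ≈ 7.79 m/s²

29 km/h ÷ 3.6 = 8.0556 m/s.
Distance covered during reaction = 8.0556 × 0.6 = 4.833 m.
Distance available for braking: 9 − 4.833 = 4.167 m.
v² = 2a·d ⇒ a = v²/(2d) = 8.0556² / (2 × 4.167) = 64.893 / 8.334 = 7.7865 m/s².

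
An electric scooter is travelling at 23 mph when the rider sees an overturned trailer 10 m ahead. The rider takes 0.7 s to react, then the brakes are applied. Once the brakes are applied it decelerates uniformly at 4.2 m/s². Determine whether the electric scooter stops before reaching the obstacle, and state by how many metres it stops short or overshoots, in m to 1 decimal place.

No — it overshoots by 9.8 m

23 mph × 0.44704 = 10.2819 m/s.
Reaction distance = 10.2819 × 0.7 = 7.197 m.
Braking distance = v²/(2a) = 105.717 / 8.400 = 12.585 m.
Total stopping distance = 7.197 + 12.585 = 19.782 m, vs 10 m available — it cannot stop in time and overshoots by 19.782 − 10 = 9.782 m.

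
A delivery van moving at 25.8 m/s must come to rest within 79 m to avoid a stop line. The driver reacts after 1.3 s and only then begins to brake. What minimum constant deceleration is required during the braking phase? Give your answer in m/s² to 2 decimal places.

Required deceleration ≈ 7.32 m/s²

Distance covered during reaction = 25.8000 × 1.3 = 33.540 m.
Distance available for braking: 79 − 33.540 = 45.460 m.
v² = 2a·d ⇒ a = v²/(2d) = 25.8000² / (2 × 45.460) = 665.640 / 90.920 = 7.3212 m/s².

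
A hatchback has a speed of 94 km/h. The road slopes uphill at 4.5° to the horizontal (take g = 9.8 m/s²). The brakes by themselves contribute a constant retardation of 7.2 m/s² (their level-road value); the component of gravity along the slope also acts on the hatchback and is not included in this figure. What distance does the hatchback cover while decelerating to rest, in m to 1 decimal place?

94 km/h ÷ 3.6 = 26.1111 m/s.
Gravity along the uphill slope adds to the braking deceleration: a_eff = 7.200 + 9.8·sin 4.5° = 7.200 + 0.769 = 7.969 m/s².
Braking distance = v²/(2a) = 26.1111² / (2 × 7.969) = 681.790 / 15.938 = 42.778 m.

Braking distance ≈ 42.8 m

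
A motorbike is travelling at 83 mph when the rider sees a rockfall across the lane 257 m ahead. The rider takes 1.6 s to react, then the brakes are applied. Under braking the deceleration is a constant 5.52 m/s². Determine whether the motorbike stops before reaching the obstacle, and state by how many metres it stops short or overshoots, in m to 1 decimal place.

83 mph × 0.44704 = 37.1043 m/s.
Reaction distance = 37.1043 × 1.6 = 59.367 m.
Braking distance = v²/(2a) = 1376.729 / 11.040 = 124.704 m.
Total stopping distance = 59.367 + 124.704 = 184.071 m, vs 257 m available — it stops with 257 − 184.071 = 72.929 m to spare.

Yes — it stops 72.9 m short of the obstacle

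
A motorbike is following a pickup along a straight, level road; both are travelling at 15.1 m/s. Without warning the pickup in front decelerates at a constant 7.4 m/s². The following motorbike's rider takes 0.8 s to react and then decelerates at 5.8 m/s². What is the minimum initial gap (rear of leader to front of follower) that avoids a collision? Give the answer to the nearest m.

Minimum gap ≈ 16 m

Leader travels v²/(2a_L) = 228.010 / 14.800 = 15.406 m before stopping.
Follower covers v·t_r = 15.1000 × 0.8 = 12.080 m while reacting, then v²/(2a_F) = 228.010 / 11.600 = 19.656 m while braking, for a total of 12.080 + 19.656 = 31.736 m.
Since a_F ≤ a_L and the follower starts braking later, the follower is never slower than the leader, so the closest approach is when both have stopped.
Minimum gap = 31.736 − 15.406 = 16.330 m.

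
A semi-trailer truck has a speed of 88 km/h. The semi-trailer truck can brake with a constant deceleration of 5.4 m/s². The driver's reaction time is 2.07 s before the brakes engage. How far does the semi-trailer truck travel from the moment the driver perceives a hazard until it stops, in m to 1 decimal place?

Total stopping distance ≈ 105.9 m

88 km/h ÷ 3.6 = 24.4444 m/s.
Reaction distance = v·t_r = 24.4444 × 2.07 = 50.600 m.
Braking distance = v²/(2a) = 24.4444² / (2 × 5.400) = 597.529 / 10.800 = 55.327 m.
Total = 50.600 + 55.327 = 105.927 m.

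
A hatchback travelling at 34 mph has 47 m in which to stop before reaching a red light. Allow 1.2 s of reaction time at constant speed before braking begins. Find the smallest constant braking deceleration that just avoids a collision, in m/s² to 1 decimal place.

34 mph × 0.44704 = 15.1994 m/s.
Distance covered during reaction = 15.1994 × 1.2 = 18.239 m.
Distance available for braking: 47 − 18.239 = 28.761 m.
v² = 2a·d ⇒ a = v²/(2d) = 15.1994² / (2 × 28.761) = 231.022 / 57.522 = 4.0162 m/s².

Required deceleration ≈ 4.0 m/s²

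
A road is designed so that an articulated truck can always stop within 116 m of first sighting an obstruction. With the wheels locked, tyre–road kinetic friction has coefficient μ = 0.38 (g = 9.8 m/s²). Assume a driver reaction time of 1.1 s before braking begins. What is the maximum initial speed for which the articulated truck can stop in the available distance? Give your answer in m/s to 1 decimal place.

a = μg = 0.38 × 9.8 = 3.724 m/s².
Stopping distance: v·t_r + v²/(2a) = 116 with t_r = 1.1 s and a = 3.724 m/s².
So v² + 8.193 v − 863.97 = 0.
Positive root: v = −a·t_r + √((a·t_r)² + 2a·d) = −4.096 + √(16.777 + 863.97) = 25.5814 m/s.

Maximum speed ≈ 25.6 m/s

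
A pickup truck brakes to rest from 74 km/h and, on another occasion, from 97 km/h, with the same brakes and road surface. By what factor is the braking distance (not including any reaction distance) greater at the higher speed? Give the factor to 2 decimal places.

Braking distance d = v²/(2a), so with a fixed, d ∝ v².
Factor = (97/74)² = 1.3108² = 1.7182.

Factor ≈ 1.72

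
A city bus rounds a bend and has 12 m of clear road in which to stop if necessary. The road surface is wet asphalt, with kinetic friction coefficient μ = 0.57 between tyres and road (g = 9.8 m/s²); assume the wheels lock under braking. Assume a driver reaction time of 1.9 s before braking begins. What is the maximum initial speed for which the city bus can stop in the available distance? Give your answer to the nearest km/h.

Maximum speed ≈ 18 km/h

a = μg = 0.57 × 9.8 = 5.586 m/s².
Stopping distance: v·t_r + v²/(2a) = 12 with t_r = 1.9 s and a = 5.586 m/s².
So v² + 21.227 v − 134.06 = 0.
Positive root: v = −a·t_r + √((a·t_r)² + 2a·d) = −10.613 + √(112.636 + 134.06) = 5.0936 m/s.
5.0936 m/s × 3.6 = 18.337 km/h.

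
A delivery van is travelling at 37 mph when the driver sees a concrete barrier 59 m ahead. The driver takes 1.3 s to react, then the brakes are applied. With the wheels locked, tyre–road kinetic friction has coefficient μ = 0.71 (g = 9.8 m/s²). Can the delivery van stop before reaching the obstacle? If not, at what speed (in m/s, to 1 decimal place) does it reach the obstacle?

37 mph × 0.44704 = 16.5405 m/s.
a = μg = 0.71 × 9.8 = 6.958 m/s².
Reaction distance = 16.5405 × 1.3 = 21.503 m.
Braking distance = v²/(2a) = 273.588 / 13.916 = 19.660 m.
Total stopping distance = 21.503 + 19.660 = 41.163 m, vs 59 m available — it stops with 59 − 41.163 = 17.837 m to spare.

Yes — it stops about 17.8 m short of the obstacle, so it never reaches it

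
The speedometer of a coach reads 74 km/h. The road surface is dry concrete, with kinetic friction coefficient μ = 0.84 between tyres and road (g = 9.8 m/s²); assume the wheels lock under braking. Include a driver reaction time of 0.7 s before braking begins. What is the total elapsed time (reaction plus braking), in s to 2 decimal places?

74 km/h ÷ 3.6 = 20.5556 m/s.
a = μg = 0.84 × 9.8 = 8.232 m/s².
Braking time = v/a = 20.5556 / 8.232 = 2.497 s.
Total = 0.7 + 2.497 = 3.197 s.

Total time ≈ 3.20 s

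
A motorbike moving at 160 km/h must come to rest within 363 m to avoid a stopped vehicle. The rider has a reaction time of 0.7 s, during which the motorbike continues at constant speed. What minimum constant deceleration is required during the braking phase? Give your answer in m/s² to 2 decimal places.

Required deceleration ≈ 2.98 m/s²

160 km/h ÷ 3.6 = 44.4444 m/s.
Distance covered during reaction = 44.4444 × 0.7 = 31.111 m.
Distance available for braking: 363 − 31.111 = 331.889 m.
v² = 2a·d ⇒ a = v²/(2d) = 44.4444² / (2 × 331.889) = 1975.305 / 663.778 = 2.9759 m/s².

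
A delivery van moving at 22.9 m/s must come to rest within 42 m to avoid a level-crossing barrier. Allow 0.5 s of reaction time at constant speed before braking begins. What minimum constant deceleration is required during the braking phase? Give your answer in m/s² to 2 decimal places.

Required deceleration ≈ 8.58 m/s²

Distance covered during reaction = 22.9000 × 0.5 = 11.450 m.
Distance available for braking: 42 − 11.450 = 30.550 m.
v² = 2a·d ⇒ a = v²/(2d) = 22.9000² / (2 × 30.550) = 524.410 / 61.100 = 8.5828 m/s².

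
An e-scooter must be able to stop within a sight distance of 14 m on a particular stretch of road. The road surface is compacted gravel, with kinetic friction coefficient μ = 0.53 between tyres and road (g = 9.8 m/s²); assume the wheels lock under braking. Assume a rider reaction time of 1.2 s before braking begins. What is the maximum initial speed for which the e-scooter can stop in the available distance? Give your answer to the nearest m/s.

a = μg = 0.53 × 9.8 = 5.194 m/s².
Stopping distance: v·t_r + v²/(2a) = 14 with t_r = 1.2 s and a = 5.194 m/s².
So v² + 12.466 v − 145.43 = 0.
Positive root: v = −a·t_r + √((a·t_r)² + 2a·d) = −6.233 + √(38.850 + 145.43) = 7.3420 m/s.

Maximum speed ≈ 7 m/s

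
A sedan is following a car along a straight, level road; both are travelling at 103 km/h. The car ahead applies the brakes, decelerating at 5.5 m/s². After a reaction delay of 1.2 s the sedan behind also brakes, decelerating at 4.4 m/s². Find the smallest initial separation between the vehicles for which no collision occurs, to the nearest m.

Minimum gap ≈ 53 m

103 km/h ÷ 3.6 = 28.6111 m/s.
Leader travels v²/(2a_L) = 818.595 / 11.000 = 74.418 m before stopping.
Follower covers v·t_r = 28.6111 × 1.2 = 34.333 m while reacting, then v²/(2a_F) = 818.595 / 8.800 = 93.022 m while braking, for a total of 34.333 + 93.022 = 127.355 m.
Since a_F ≤ a_L and the follower starts braking later, the follower is never slower than the leader, so the closest approach is when both have stopped.
Minimum gap = 127.355 − 74.418 = 52.937 m.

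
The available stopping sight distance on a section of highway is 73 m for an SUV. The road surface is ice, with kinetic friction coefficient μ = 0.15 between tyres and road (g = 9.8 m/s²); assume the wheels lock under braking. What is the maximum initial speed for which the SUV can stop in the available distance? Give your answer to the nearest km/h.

Maximum speed ≈ 53 km/h

a = μg = 0.15 × 9.8 = 1.470 m/s².
v²/(2a) = d ⇒ v = √(2 × 1.470 × 73) = √214.62 = 14.6499 m/s.
14.6499 m/s × 3.6 = 52.740 km/h.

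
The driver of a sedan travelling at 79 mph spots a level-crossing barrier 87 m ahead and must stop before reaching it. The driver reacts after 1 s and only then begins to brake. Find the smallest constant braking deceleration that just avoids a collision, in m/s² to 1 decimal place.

79 mph × 0.44704 = 35.3162 m/s.
Distance covered during reaction = 35.3162 × 1 = 35.316 m.
Distance available for braking: 87 − 35.316 = 51.684 m.
v² = 2a·d ⇒ a = v²/(2d) = 35.3162² / (2 × 51.684) = 1247.234 / 103.368 = 12.0660 m/s².

Required deceleration ≈ 12.1 m/s²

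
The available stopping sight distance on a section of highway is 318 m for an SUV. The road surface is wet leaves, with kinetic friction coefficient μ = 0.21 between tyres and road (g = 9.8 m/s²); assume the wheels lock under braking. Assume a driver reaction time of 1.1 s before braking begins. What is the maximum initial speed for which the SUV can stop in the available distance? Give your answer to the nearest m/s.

a = μg = 0.21 × 9.8 = 2.058 m/s².
Stopping distance: v·t_r + v²/(2a) = 318 with t_r = 1.1 s and a = 2.058 m/s².
So v² + 4.528 v − 1308.89 = 0.
Positive root: v = −a·t_r + √((a·t_r)² + 2a·d) = −2.264 + √(5.126 + 1308.89) = 33.9854 m/s.

Maximum speed ≈ 34 m/s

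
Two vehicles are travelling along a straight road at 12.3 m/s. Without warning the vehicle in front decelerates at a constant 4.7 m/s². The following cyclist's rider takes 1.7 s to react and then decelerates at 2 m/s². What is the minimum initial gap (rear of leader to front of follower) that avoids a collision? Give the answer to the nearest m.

Leader travels v²/(2a_L) = 151.290 / 9.400 = 16.095 m before stopping.
Follower covers v·t_r = 12.3000 × 1.7 = 20.910 m while reacting, then v²/(2a_F) = 151.290 / 4.000 = 37.822 m while braking, for a total of 20.910 + 37.822 = 58.732 m.
Since a_F ≤ a_L and the follower starts braking later, the follower is never slower than the leader, so the closest approach is when both have stopped.
Minimum gap = 58.732 − 16.095 = 42.637 m.

Minimum gap ≈ 43 m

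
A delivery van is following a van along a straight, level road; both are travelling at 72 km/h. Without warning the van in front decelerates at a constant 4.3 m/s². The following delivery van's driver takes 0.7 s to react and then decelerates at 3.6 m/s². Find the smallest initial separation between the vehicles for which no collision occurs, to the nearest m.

72 km/h ÷ 3.6 = 20.0000 m/s.
Leader travels v²/(2a_L) = 400.000 / 8.600 = 46.512 m before stopping.
Follower covers v·t_r = 20.0000 × 0.7 = 14.000 m while reacting, then v²/(2a_F) = 400.000 / 7.200 = 55.556 m while braking, for a total of 14.000 + 55.556 = 69.556 m.
Since a_F ≤ a_L and the follower starts braking later, the follower is never slower than the leader, so the closest approach is when both have stopped.
Minimum gap = 69.556 − 46.512 = 23.044 m.

Minimum gap ≈ 23 m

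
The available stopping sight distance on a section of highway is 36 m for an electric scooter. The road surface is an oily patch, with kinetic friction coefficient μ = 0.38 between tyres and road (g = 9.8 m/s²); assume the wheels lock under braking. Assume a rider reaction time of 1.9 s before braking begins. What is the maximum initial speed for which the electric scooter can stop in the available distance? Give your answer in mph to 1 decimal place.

Maximum speed ≈ 24.1 mph

a = μg = 0.38 × 9.8 = 3.724 m/s².
Stopping distance: v·t_r + v²/(2a) = 36 with t_r = 1.9 s and a = 3.724 m/s².
So v² + 14.151 v − 268.13 = 0.
Positive root: v = −a·t_r + √((a·t_r)² + 2a·d) = −7.076 + √(50.070 + 268.13) = 10.7622 m/s.
10.7622 m/s ÷ 0.44704 = 24.074 mph.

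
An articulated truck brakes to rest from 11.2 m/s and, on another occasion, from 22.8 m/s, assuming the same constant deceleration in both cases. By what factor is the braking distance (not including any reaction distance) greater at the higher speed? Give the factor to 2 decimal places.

Factor ≈ 4.14

Braking distance d = v²/(2a), so with a fixed, d ∝ v².
Factor = (22.8/11.2)² = 2.0357² = 4.1441.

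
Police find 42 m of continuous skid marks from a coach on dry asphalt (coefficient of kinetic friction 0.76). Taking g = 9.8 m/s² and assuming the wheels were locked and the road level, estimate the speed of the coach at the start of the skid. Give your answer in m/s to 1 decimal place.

Deceleration a = μg = 0.76 × 9.8 = 7.448 m/s².
v = √(2a·d) = √(2 × 7.448 × 42) = √625.632 = 25.0126 m/s.

Initial speed ≈ 25.0 m/s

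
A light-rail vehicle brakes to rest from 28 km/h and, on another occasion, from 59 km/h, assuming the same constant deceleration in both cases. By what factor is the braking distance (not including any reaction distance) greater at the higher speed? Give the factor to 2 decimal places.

Factor ≈ 4.44

Braking distance d = v²/(2a), so with a fixed, d ∝ v².
Factor = (59/28)² = 2.1071² = 4.4399.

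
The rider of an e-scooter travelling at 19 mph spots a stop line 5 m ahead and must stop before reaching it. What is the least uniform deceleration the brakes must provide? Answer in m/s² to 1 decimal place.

19 mph × 0.44704 = 8.4938 m/s.
v² = 2a·d ⇒ a = v²/(2d) = 8.4938² / (2 × 5.000) = 72.145 / 10.000 = 7.2145 m/s².

Required deceleration ≈ 7.2 m/s²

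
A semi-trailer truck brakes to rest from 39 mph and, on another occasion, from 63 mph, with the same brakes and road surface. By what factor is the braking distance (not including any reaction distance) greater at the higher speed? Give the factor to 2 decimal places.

Factor ≈ 2.61

Braking distance d = v²/(2a), so with a fixed, d ∝ v².
Factor = (63/39)² = 1.6154² = 2.6095.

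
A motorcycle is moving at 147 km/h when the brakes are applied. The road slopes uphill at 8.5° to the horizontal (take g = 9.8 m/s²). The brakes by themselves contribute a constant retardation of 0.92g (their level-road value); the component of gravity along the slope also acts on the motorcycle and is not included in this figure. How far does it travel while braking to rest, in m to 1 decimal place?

147 km/h ÷ 3.6 = 40.8333 m/s.
a = 0.92 × 9.8 = 9.016 m/s².
Gravity along the uphill slope adds to the braking deceleration: a_eff = 9.016 + 9.8·sin 8.5° = 9.016 + 1.449 = 10.465 m/s².
Braking distance = v²/(2a) = 40.8333² / (2 × 10.465) = 1667.358 / 20.930 = 79.664 m.

Braking distance ≈ 79.7 m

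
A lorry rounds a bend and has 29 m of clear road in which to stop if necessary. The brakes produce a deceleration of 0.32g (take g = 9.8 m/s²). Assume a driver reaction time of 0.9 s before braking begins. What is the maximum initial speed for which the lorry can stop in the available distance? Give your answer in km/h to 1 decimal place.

a = 0.32 × 9.8 = 3.136 m/s².
Stopping distance: v·t_r + v²/(2a) = 29 with t_r = 0.9 s and a = 3.136 m/s².
So v² + 5.645 v − 181.89 = 0.
Positive root: v = −a·t_r + √((a·t_r)² + 2a·d) = −2.822 + √(7.964 + 181.89) = 10.9568 m/s.
10.9568 m/s × 3.6 = 39.444 km/h.

Maximum speed ≈ 39.4 km/h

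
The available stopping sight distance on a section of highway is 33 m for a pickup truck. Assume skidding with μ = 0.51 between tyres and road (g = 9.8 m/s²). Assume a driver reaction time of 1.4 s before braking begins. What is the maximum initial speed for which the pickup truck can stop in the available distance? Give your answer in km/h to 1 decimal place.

Maximum speed ≈ 44.9 km/h

a = μg = 0.51 × 9.8 = 4.998 m/s².
Stopping distance: v·t_r + v²/(2a) = 33 with t_r = 1.4 s and a = 4.998 m/s².
So v² + 13.994 v − 329.87 = 0.
Positive root: v = −a·t_r + √((a·t_r)² + 2a·d) = −6.997 + √(48.958 + 329.87) = 12.4665 m/s.
12.4665 m/s × 3.6 = 44.879 km/h.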